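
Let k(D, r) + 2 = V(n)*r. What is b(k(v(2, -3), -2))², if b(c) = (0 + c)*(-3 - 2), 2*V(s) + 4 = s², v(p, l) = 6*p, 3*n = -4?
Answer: 100/81 ≈ 1.2346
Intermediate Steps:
n = -4/3 (n = (⅓)*(-4) = -4/3 ≈ -1.3333)
V(s) = -2 + s²/2
k(D, r) = -2 - 10*r/9 (k(D, r) = -2 + (-2 + (-4/3)²/2)*r = -2 + (-2 + (½)*(16/9))*r = -2 + (-2 + 8/9)*r = -2 - 10*r/9)
b(c) = -5*c (b(c) = c*(-5) = -5*c)
b(k(v(2, -3), -2))² = (-5*(-2 - 10/9*(-2)))² = (-5*(-2 + 20/9))² = (-5*2/9)² = (-10/9)² = 100/81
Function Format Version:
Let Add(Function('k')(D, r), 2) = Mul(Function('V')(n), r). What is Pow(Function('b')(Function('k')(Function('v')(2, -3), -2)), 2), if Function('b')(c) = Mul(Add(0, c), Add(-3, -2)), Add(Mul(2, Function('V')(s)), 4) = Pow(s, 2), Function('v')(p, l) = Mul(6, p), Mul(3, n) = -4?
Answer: Rational(100, 81) ≈ 1.2346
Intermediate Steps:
n = Rational(-4, 3) (n = Mul(Rational(1, 3), -4) = Rational(-4, 3) ≈ -1.3333)
Function('V')(s) = Add(-2, Mul(Rational(1, 2), Pow(s, 2)))
Function('k')(D, r) = Add(-2, Mul(Rational(-10, 9), r)) (Function('k')(D, r) = Add(-2, Mul(Add(-2, Mul(Rational(1, 2), Pow(Rational(-4, 3), 2))), r)) = Add(-2, Mul(Add(-2, Mul(Rational(1, 2), Rational(16, 9))), r)) = Add(-2, Mul(Add(-2, Rational(8, 9)), r)) = Add(-2, Mul(Rational(-10, 9), r)))
Function('b')(c) = Mul(-5, c) (Function('b')(c) = Mul(c, -5) = Mul(-5, c))
Pow(Function('b')(Function('k')(Function('v')(2, -3), -2)), 2) = Pow(Mul(-5, Add(-2, Mul(Rational(-10, 9), -2))), 2) = Pow(Mul(-5, Add(-2, Rational(20, 9))), 2) = Pow(Mul(-5, Rational(2, 9)), 2) = Pow(Rational(-10, 9), 2) = Rational(100, 81)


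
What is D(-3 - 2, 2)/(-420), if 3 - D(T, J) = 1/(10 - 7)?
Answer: -2/315 ≈ -0.0063492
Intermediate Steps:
D(T, J) = 8/3 (D(T, J) = 3 - 1/(10 - 7) = 3 - 1/3 = 8/3)
D(-3 - 2, 2)/(-420) = (8/3)/(-420) = (8/3)*(-1/420) = -2/315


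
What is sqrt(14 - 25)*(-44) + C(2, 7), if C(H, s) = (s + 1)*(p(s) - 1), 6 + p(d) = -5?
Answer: -96 - 44*I*sqrt(11) ≈ -96.0 - 145.93*I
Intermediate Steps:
p(d) = -11 (p(d) = -6 - 5 = -11)
C(H, s) = -12 - 12*s (C(H, s) = (s + 1)*(-11 - 1) = (1 + s)*(-12) = -12 - 12*s)
sqrt(14 - 25)*(-44) + C(2, 7) = sqrt(14 - 25)*(-44) + (-12 - 12*7) = sqrt(-11)*(-44) + (-12 - 84) = (I*sqrt(11))*(-44) - 96 = -44*I*sqrt(11) - 96 = -96 - 44*I*sqrt(11)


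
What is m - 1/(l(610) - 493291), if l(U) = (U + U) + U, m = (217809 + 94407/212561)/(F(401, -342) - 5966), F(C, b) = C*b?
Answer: -5688382338051857/3737460104874517 ≈ -1.5220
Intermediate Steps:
m = -11574448314/7604794897 (m = (217809 + 94407/212561)/(401*(-342) - 5966) = (217809 + 94407*(1/212561))/(-137142 - 5966) = (217809 + 94407/212561)/(-143108) = (46297793256/212561)*(-1/143108) = -11574448314/7604794897 ≈ -1.5220)
l(U) = 3*U (l(U) = 2*U + U = 3*U)
m - 1/(l(610) - 493291) = -11574448314/7604794897 - 1/(3*610 - 493291) = -11574448314/7604794897 - 1/(1830 - 493291) = -11574448314/7604794897 - 1/(-491461) = -11574448314/7604794897 - 1*(-1/491461) = -11574448314/7604794897 + 1/491461 = -5688382338051857/3737460104874517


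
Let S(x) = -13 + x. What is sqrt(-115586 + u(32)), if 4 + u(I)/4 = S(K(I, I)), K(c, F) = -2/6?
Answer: I*sqrt(1040898)/3 ≈ 340.08*I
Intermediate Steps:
K(c, F) = -1/3 (K(c, F) = -2*1/6 = -1/3)
u(I) = -208/3 (u(I) = -16 + 4*(-13 - 1/3) = -16 + 4*(-40/3) = -16 - 160/3 = -208/3)
sqrt(-115586 + u(32)) = sqrt(-115586 - 208/3) = sqrt(-346966/3) = I*sqrt(1040898)/3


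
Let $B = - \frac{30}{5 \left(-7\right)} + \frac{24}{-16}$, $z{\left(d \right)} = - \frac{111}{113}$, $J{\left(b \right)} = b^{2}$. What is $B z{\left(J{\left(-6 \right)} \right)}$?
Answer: $\frac{999}{1582} \approx 0.63148$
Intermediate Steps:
$z{\left(d \right)} = - \frac{111}{113}$ ($z{\left(d \right)} = \left(-111\right) \frac{1}{113} = - \frac{111}{113}$)
$B = - \frac{9}{14}$ ($B = - \frac{30}{-35} + 24 \left(- \frac{1}{16}\right) = \left(-30\right) \left(- \frac{1}{35}\right) - \frac{3}{2} = \frac{6}{7} - \frac{3}{2} = - \frac{9}{14} \approx -0.64286$)
$B z{\left(J{\left(-6 \right)} \right)} = \left(- \frac{9}{14}\right) \left(- \frac{111}{113}\right) = \frac{999}{1582}$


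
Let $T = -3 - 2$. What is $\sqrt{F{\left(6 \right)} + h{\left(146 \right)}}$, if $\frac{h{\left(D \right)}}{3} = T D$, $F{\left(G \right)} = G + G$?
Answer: $33 i \sqrt{2} \approx 46.669 i$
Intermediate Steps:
$T = -5$
$F{\left(G \right)} = 2 G$
$h{\left(D \right)} = - 15 D$ ($h{\left(D \right)} = 3 \left(- 5 D\right) = - 15 D$)
$\sqrt{F{\left(6 \right)} + h{\left(146 \right)}} = \sqrt{2 \cdot 6 - 2190} = \sqrt{12 - 2190} = \sqrt{-2178} = 33 i \sqrt{2}$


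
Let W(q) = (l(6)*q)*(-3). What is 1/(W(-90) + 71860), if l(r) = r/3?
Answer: 1/72400 ≈ 1.3812e-5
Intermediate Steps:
l(r) = r/3 (l(r) = r*(1/3) = r/3)
W(q) = -6*q (W(q) = (((1/3)*6)*q)*(-3) = (2*q)*(-3) = -6*q)
1/(W(-90) + 71860) = 1/(-6*(-90) + 71860) = 1/(540 + 71860) = 1/72400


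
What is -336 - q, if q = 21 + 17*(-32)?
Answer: 187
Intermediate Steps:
q = -523 (q = 21 - 544 = -523)
-336 - q = -336 - 1*(-523) = -336 + 523 = 187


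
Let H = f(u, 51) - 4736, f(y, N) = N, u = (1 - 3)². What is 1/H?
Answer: -1/4685 ≈ -0.00021345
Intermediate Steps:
u = 4 (u = (-2)² = 4)
H = -4685 (H = 51 - 4736 = -4685)
1/H = 1/(-4685) = -1/4685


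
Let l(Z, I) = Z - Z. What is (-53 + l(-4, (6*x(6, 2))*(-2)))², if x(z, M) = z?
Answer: 2809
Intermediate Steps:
l(Z, I) = 0
(-53 + l(-4, (6*x(6, 2))*(-2)))² = (-53 + 0)² = (-53)² = 2809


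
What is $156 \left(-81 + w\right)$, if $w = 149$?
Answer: $10608$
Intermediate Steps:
$156 \left(-81 + w\right) = 156 \left(-81 + 149\right) = 156 \cdot 68 = 10608$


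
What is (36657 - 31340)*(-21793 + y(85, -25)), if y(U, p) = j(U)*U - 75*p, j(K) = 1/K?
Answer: -105898689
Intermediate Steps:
y(U, p) = 1 - 75*p (y(U, p) = U/U - 75*p = 1 - 75*p)
(36657 - 31340)*(-21793 + y(85, -25)) = (36657 - 31340)*(-21793 + (1 - 75*(-25))) = 5317*(-21793 + (1 + 1875)) = 5317*(-21793 + 1876) = 5317*(-19917) = -105898689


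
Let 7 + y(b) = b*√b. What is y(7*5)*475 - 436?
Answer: -3761 + 16625*√35 ≈ 94594.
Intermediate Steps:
y(b) = -7 + b^(3/2) (y(b) = -7 + b*√b = -7 + b^(3/2))
y(7*5)*475 - 436 = (-7 + (7*5)^(3/2))*475 - 436 = (-7 + 35^(3/2))*475 - 436 = (-7 + 35*√35)*475 - 436 = (-3325 + 16625*√35) - 436 = -3761 + 16625*√35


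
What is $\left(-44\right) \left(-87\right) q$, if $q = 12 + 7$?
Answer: $72732$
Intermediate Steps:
$q = 19$
$\left(-44\right) \left(-87\right) q = \left(-44\right) \left(-87\right) 19 = 3828 \cdot 19 = 72732$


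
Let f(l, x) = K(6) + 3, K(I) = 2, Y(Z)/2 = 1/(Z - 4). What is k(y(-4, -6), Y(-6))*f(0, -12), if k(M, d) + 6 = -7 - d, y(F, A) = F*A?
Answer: -64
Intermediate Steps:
Y(Z) = 2/(-4 + Z) (Y(Z) = 2/(Z - 4) = 2/(-4 + Z))
f(l, x) = 5 (f(l, x) = 2 + 3 = 5)
y(F, A) = A*F
k(M, d) = -13 - d (k(M, d) = -6 + (-7 - d) = -13 - d)
k(y(-4, -6), Y(-6))*f(0, -12) = (-13 - 2/(-4 - 6))*5 = (-13 - 2/(-10))*5 = (-13 - 2*(-1)/10)*5 = (-13 - 1*(-⅕))*5 = (-13 + ⅕)*5 = -64/5*5 = -64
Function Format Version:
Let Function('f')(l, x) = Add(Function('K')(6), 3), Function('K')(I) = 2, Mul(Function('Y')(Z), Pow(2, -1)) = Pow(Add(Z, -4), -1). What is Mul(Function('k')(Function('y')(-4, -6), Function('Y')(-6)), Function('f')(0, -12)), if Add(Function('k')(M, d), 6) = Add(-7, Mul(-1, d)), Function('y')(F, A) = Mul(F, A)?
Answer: -64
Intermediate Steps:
Function('Y')(Z) = Mul(2, Pow(Add(-4, Z), -1)) (Function('Y')(Z) = Mul(2, Pow(Add(Z, -4), -1)) = Mul(2, Pow(Add(-4, Z), -1)))
Function('f')(l, x) = 5 (Function('f')(l, x) = Add(2, 3) = 5)
Function('y')(F, A) = Mul(A, F)
Function('k')(M, d) = Add(-13, Mul(-1, d)) (Function('k')(M, d) = Add(-6, Add(-7, Mul(-1, d))) = Add(-13, Mul(-1, d)))
Mul(Function('k')(Function('y')(-4, -6), Function('Y')(-6)), Function('f')(0, -12)) = Mul(Add(-13, Mul(-1, Mul(2, Pow(Add(-4, -6), -1)))), 5) = Mul(Add(-13, Mul(-1, Mul(2, Pow(-10, -1)))), 5) = Mul(Add(-13, Mul(-1, Mul(2, Rational(-1, 10)))), 5) = Mul(Add(-13, Mul(-1, Rational(-1, 5))), 5) = Mul(Add(-13, Rational(1, 5)), 5) = Mul(Rational(-64, 5), 5) = -64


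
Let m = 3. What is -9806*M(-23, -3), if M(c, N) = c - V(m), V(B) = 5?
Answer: 274568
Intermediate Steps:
M(c, N) = -5 + c (M(c, N) = c - 1*5 = c - 5 = -5 + c)
-9806*M(-23, -3) = -9806*(-5 - 23) = -9806*(-28) = 274568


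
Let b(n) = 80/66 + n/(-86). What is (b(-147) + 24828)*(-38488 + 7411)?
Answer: -730000335645/946 ≈ -7.7167e+8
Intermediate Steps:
b(n) = 40/33 - n/86 (b(n) = 80*(1/66) + n*(-1/86) = 40/33 - n/86)
(b(-147) + 24828)*(-38488 + 7411) = ((40/33 - 1/86*(-147)) + 24828)*(-38488 + 7411) = ((40/33 + 147/86) + 24828)*(-31077) = (8291/2838 + 24828)*(-31077) = (70470155/2838)*(-31077) = -730000335645/946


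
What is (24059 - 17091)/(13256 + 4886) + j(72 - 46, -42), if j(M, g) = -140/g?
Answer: 101162/27213 ≈ 3.7174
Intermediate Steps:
(24059 - 17091)/(13256 + 4886) + j(72 - 46, -42) = (24059 - 17091)/(13256 + 4886) - 140/(-42) = 6968/18142 - 140*(-1/42) = 6968*(1/18142) + 10/3 = 3484/9071 + 10/3 = 101162/27213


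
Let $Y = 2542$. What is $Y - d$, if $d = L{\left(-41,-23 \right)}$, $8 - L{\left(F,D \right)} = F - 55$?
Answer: $2438$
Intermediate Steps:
$L{\left(F,D \right)} = 63 - F$ ($L{\left(F,D \right)} = 8 - \left(F - 55\right) = 8 - \left(-55 + F\right) = 63 - F$)
$d = 104$ ($d = 63 - -41 = 63 + 41 = 104$)
$Y - d = 2542 - 104 = 2438$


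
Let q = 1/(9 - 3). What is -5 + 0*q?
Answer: -5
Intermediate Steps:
q = ⅙ (q = 1/6 = ⅙ ≈ 0.16667)
-5 + 0*q = -5 + 0*(⅙) = -5 + 0 = -5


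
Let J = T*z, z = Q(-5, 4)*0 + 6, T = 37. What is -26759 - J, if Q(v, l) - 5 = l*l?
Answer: -26981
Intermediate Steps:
Q(v, l) = 5 + l² (Q(v, l) = 5 + l*l = 5 + l²)
z = 6 (z = (5 + 4²)*0 + 6 = (5 + 16)*0 + 6 = 21*0 + 6 = 0 + 6 = 6)
J = 222 (J = 37*6 = 222)
-26759 - J = -26759 - 1*222 = -26759 - 222 = -26981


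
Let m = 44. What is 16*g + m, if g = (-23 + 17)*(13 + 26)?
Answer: -3700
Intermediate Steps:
g = -234 (g = -6*39 = -234)
16*g + m = 16*(-234) + 44 = -3744 + 44 = -3700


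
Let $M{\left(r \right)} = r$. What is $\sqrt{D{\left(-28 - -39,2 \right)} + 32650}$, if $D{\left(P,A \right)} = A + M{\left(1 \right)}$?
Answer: $\sqrt{32653} \approx 180.7$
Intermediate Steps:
$D{\left(P,A \right)} = 1 + A$ ($D{\left(P,A \right)} = A + 1 = 1 + A$)
$\sqrt{D{\left(-28 - -39,2 \right)} + 32650} = \sqrt{\left(1 + 2\right) + 32650} = \sqrt{3 + 32650} = \sqrt{32653}$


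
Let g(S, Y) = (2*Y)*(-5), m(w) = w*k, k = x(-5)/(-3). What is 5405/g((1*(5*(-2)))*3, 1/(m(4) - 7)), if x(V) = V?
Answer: 1081/6 ≈ 180.17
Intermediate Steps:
k = 5/3 (k = -5/(-3) = -5*(-⅓) = 5/3 ≈ 1.6667)
m(w) = 5*w/3 (m(w) = w*(5/3) = 5*w/3)
g(S, Y) = -10*Y
5405/g((1*(5*(-2)))*3, 1/(m(4) - 7)) = 5405/((-10/((5/3)*4 - 7))) = 5405/((-10/(20/3 - 7))) = 5405/((-10/(-⅓))) = 5405/((-10*(-3))) = 5405/30 = 5405*(1/30) = 1081/6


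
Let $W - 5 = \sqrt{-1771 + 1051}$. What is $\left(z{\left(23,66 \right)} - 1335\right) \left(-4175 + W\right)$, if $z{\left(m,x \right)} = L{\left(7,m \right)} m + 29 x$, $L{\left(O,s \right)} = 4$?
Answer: $-2798070 + 8052 i \sqrt{5} \approx -2.7981 \cdot 10^{6} + 18005.0 i$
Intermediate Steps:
$W = 5 + 12 i \sqrt{5}$ ($W = 5 + \sqrt{-1771 + 1051} = 5 + \sqrt{-720} = 5 + 12 i \sqrt{5} \approx 5.0 + 26.833 i$)
$z{\left(m,x \right)} = 4 m + 29 x$
$\left(z{\left(23,66 \right)} - 1335\right) \left(-4175 + W\right) = \left(\left(4 \cdot 23 + 29 \cdot 66\right) - 1335\right) \left(-4175 + \left(5 + 12 i \sqrt{5}\right)\right) = \left(\left(92 + 1914\right) - 1335\right) \left(-4170 + 12 i \sqrt{5}\right) = \left(2006 - 1335\right) \left(-4170 + 12 i \sqrt{5}\right) = 671 \left(-4170 + 12 i \sqrt{5}\right) = -2798070 + 8052 i \sqrt{5}$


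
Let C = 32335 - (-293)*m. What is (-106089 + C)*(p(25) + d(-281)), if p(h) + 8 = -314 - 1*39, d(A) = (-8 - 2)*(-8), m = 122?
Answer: 10680248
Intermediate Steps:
d(A) = 80 (d(A) = -10*(-8) = 80)
p(h) = -361 (p(h) = -8 + (-314 - 1*39) = -8 + (-314 - 39) = -8 - 353 = -361)
C = 68081 (C = 32335 - (-293)*122 = 32335 - 1*(-35746) = 32335 + 35746 = 68081)
(-106089 + C)*(p(25) + d(-281)) = (-106089 + 68081)*(-361 + 80) = -38008*(-281) = 10680248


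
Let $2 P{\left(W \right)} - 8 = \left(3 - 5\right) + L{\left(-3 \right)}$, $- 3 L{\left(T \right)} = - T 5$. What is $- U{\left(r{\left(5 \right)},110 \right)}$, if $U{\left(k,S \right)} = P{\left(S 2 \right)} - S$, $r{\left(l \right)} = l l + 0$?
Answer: $\frac{219}{2} \approx 109.5$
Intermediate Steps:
$L{\left(T \right)} = \frac{5 T}{3}$ ($L{\left(T \right)} = - \frac{- T 5}{3} = - \frac{\left(-5\right) T}{3} = \frac{5 T}{3}$)
$r{\left(l \right)} = l^{2}$ ($r{\left(l \right)} = l^{2} + 0 = l^{2}$)
$P{\left(W \right)} = \frac{1}{2}$ ($P{\left(W \right)} = 4 + \frac{\left(3 - 5\right) + \frac{5}{3} \left(-3\right)}{2} = 4 + \frac{-2 - 5}{2} = 4 + \frac{1}{2} \left(-7\right) = 4 - \frac{7}{2} = \frac{1}{2}$)
$U{\left(k,S \right)} = \frac{1}{2} - S$
$- U{\left(r{\left(5 \right)},110 \right)} = - (\frac{1}{2} - 110) = \left(-1\right) \left(- \frac{219}{2}\right) = \frac{219}{2}$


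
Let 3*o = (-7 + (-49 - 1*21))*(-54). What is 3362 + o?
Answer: 4748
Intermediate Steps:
o = 1386 (o = ((-7 + (-49 - 1*21))*(-54))/3 = ((-7 + (-49 - 21))*(-54))/3 = ((-7 - 70)*(-54))/3 = (-77*(-54))/3 = (1/3)*4158 = 1386)
3362 + o = 3362 + 1386 = 4748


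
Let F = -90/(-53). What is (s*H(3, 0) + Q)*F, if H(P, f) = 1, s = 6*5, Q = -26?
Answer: 360/53 ≈ 6.7924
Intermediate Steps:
s = 30
F = 90/53 (F = -90*(-1/53) = 90/53 ≈ 1.6981)
(s*H(3, 0) + Q)*F = (30*1 - 26)*(90/53) = (30 - 26)*(90/53) = 4*(90/53) = 360/53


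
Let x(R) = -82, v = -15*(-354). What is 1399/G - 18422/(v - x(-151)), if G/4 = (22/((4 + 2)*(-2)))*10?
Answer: -3335383/148280 ≈ -22.494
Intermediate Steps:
v = 5310
G = -220/3 (G = 4*((22/((4 + 2)*(-2)))*10) = 4*((22/(6*(-2)))*10) = 4*((22/(-12))*10) = 4*(-1/12*22*10) = 4*(-11/6*10) = 4*(-55/3) = -220/3 ≈ -73.333)
1399/G - 18422/(v - x(-151)) = 1399/(-220/3) - 18422/(5310 - 1*(-82)) = 1399*(-3/220) - 18422/(5310 + 82) = -4197/220 - 18422/5392 = -4197/220 - 18422*1/5392 = -4197/220 - 9211/2696 = -3335383/148280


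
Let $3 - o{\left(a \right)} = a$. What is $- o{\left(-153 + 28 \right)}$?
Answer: $-128$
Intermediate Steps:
$o{\left(a \right)} = 3 - a$
$- o{\left(-153 + 28 \right)} = - (3 - \left(-153 + 28\right)) = - (3 - -125) = - (3 + 125) = \left(-1\right) 128 = -128$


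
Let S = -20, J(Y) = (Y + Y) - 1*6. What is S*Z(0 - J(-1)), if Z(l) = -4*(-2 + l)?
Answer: 480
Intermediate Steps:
J(Y) = -6 + 2*Y (J(Y) = 2*Y - 6 = -6 + 2*Y)
Z(l) = 8 - 4*l
S*Z(0 - J(-1)) = -20*(8 - 4*(0 - (-6 + 2*(-1)))) = -20*(8 - 4*(0 - (-6 - 2))) = -20*(8 - 4*(0 - 1*(-8))) = -20*(8 - 4*(0 + 8)) = -20*(8 - 4*8) = -20*(8 - 32) = -20*(-24) = 480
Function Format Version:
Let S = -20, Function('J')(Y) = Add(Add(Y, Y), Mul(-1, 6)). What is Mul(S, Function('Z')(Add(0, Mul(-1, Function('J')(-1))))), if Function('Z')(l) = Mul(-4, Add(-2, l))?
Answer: 480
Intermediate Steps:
Function('J')(Y) = Add(-6, Mul(2, Y)) (Function('J')(Y) = Add(Mul(2, Y), -6) = Add(-6, Mul(2, Y)))
Function('Z')(l) = Add(8, Mul(-4, l))
Mul(S, Function('Z')(Add(0, Mul(-1, Function('J')(-1))))) = Mul(-20, Add(8, Mul(-4, Add(0, Mul(-1, Add(-6, Mul(2, -1))))))) = Mul(-20, Add(8, Mul(-4, Add(0, Mul(-1, Add(-6, -2)))))) = Mul(-20, Add(8, Mul(-4, Add(0, Mul(-1, -8))))) = Mul(-20, Add(8, Mul(-4, Add(0, 8)))) = Mul(-20, Add(8, Mul(-4, 8))) = Mul(-20, Add(8, -32)) = Mul(-20, -24) = 480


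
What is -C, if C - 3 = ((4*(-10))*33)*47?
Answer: 62037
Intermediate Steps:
C = -62037 (C = 3 + ((4*(-10))*33)*47 = 3 - 40*33*47 = 3 - 1320*47 = 3 - 62040 = -62037)
-C = -1*(-62037) = 62037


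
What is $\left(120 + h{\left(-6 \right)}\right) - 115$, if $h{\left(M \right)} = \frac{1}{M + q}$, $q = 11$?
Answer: $\frac{26}{5} \approx 5.2$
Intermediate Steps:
$h{\left(M \right)} = \frac{1}{11 + M}$ ($h{\left(M \right)} = \frac{1}{M + 11} = \frac{1}{11 + M}$)
$\left(120 + h{\left(-6 \right)}\right) - 115 = \left(120 + \frac{1}{11 - 6}\right) - 115 = \left(120 + \frac{1}{5}\right) - 115 = \frac{601}{5} - 115 = \frac{26}{5}$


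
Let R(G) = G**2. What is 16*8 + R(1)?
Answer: 129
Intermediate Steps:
16*8 + R(1) = 16*8 + 1**2 = 128 + 1 = 129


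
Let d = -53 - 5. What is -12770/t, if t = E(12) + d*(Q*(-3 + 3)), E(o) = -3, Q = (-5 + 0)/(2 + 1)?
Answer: 12770/3 ≈ 4256.7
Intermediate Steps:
Q = -5/3 ≈ -1.6667
d = -58
t = -3 (t = -3 - (-290)*(-3 + 3)/3 = -3 - (-290)*0/3 = -3 - 58*0 = -3 + 0 = -3)
-12770/t = -12770/(-3) = -12770*(-⅓) = 12770/3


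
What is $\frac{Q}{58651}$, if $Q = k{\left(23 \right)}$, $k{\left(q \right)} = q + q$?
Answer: $\frac{46}{58651} \approx 0.0007843$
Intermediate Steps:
$k{\left(q \right)} = 2 q$
$Q = 46$ ($Q = 2 \cdot 23 = 46$)
$\frac{Q}{58651} = \frac{46}{58651}$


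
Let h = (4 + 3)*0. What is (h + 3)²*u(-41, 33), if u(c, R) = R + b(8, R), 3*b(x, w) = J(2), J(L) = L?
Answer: 303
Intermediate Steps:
b(x, w) = ⅔ (b(x, w) = (⅓)*2 = ⅔)
u(c, R) = ⅔ + R (u(c, R) = R + ⅔ = ⅔ + R)
h = 0 (h = 7*0 = 0)
(h + 3)²*u(-41, 33) = (0 + 3)²*(⅔ + 33) = 3²*(101/3) = 9*(101/3) = 303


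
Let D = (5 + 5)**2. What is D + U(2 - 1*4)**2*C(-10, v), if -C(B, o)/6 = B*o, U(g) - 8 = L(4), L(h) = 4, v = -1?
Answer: -8540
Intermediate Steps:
U(g) = 12 (U(g) = 8 + 4 = 12)
D = 100 (D = 10**2 = 100)
C(B, o) = -6*B*o
D + U(2 - 1*4)**2*C(-10, v) = 100 + 12**2*(-6*(-10)*(-1)) = 100 + 144*(-60) = 100 - 8640 = -8540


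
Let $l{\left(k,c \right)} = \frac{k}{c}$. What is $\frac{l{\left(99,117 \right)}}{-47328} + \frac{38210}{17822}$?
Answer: $\frac{11754520699}{5482617504} \approx 2.144$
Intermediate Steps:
$\frac{l{\left(99,117 \right)}}{-47328} + \frac{38210}{17822} = \frac{99 \cdot \frac{1}{117}}{-47328} + \frac{38210}{17822} = 99 \cdot \frac{1}{117} \left(- \frac{1}{47328}\right) + 38210 \cdot \frac{1}{17822} = \frac{11}{13} \left(- \frac{1}{47328}\right) + \frac{19105}{8911} = - \frac{11}{615264} + \frac{19105}{8911} = \frac{11754520699}{5482617504}$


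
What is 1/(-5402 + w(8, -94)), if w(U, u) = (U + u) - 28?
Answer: -1/5516 ≈ -0.00018129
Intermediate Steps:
w(U, u) = -28 + U + u
1/(-5402 + w(8, -94)) = 1/(-5402 + (-28 + 8 - 94)) = 1/(-5402 - 114) = 1/(-5516) = -1/5516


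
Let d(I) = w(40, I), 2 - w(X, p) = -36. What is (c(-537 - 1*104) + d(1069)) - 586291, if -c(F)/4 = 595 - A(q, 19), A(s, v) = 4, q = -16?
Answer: -588617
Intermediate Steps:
w(X, p) = 38 (w(X, p) = 2 - 1*(-36) = 2 + 36 = 38)
d(I) = 38
c(F) = -2364 (c(F) = -4*(595 - 1*4) = -4*(595 - 4) = -4*591 = -2364)
(c(-537 - 1*104) + d(1069)) - 586291 = (-2364 + 38) - 586291 = -2326 - 586291 = -588617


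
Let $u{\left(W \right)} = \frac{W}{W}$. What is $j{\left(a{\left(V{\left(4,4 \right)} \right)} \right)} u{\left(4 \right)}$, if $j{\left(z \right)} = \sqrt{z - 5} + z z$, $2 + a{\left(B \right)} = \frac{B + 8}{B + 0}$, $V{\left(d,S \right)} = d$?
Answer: $1 + 2 i \approx 1.0 + 2.0 i$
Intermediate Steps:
$a{\left(B \right)} = -2 + \frac{8 + B}{B}$ ($a{\left(B \right)} = -2 + \frac{B + 8}{B + 0} = -2 + \frac{8 + B}{B}$)
$j{\left(z \right)} = z^{2} + \sqrt{-5 + z}$ ($j{\left(z \right)} = \sqrt{-5 + z} + z^{2} = z^{2} + \sqrt{-5 + z}$)
$u{\left(W \right)} = 1$
$j{\left(a{\left(V{\left(4,4 \right)} \right)} \right)} u{\left(4 \right)} = \left(\left(\frac{8 - 4}{4}\right)^{2} + \sqrt{-5 + \frac{8 - 4}{4}}\right) 1 = \left(\left(\frac{1}{4} \cdot 4\right)^{2} + \sqrt{-5 + \frac{1}{4} \cdot 4}\right) 1 = \left(1^{2} + \sqrt{-5 + 1}\right) 1 = \left(1 + \sqrt{-4}\right) 1 = \left(1 + 2 i\right) 1 = 1 + 2 i$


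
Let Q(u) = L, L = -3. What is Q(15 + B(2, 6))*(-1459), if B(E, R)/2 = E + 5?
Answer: 4377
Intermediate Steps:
B(E, R) = 10 + 2*E (B(E, R) = 2*(E + 5) = 2*(5 + E) = 10 + 2*E)
Q(u) = -3
Q(15 + B(2, 6))*(-1459) = -3*(-1459) = 4377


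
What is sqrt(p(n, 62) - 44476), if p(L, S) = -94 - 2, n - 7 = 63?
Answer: 2*I*sqrt(11143) ≈ 211.12*I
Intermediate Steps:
n = 70 (n = 7 + 63 = 70)
p(L, S) = -96
sqrt(p(n, 62) - 44476) = sqrt(-96 - 44476) = sqrt(-44572) = 2*I*sqrt(11143)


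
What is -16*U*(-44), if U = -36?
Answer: -25344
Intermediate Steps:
-16*U*(-44) = -16*(-36)*(-44) = 576*(-44) = -25344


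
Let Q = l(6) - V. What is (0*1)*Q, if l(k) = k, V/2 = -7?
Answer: 0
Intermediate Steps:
V = -14 (V = 2*(-7) = -14)
Q = 20 (Q = 6 - 1*(-14) = 6 + 14 = 20)
(0*1)*Q = (0*1)*20 = 0*20 = 0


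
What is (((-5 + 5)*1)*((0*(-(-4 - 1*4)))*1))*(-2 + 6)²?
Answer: 0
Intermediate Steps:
(((-5 + 5)*1)*((0*(-(-4 - 1*4)))*1))*(-2 + 6)² = ((0*1)*((0*(-(-4 - 4)))*1))*4² = (0*((0*(-1*(-8)))*1))*16 = (0*((0*8)*1))*16 = (0*(0*1))*16 = (0*0)*16 = 0*16 = 0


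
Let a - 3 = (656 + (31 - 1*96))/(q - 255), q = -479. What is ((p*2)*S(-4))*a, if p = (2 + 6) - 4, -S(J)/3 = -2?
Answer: 38664/367 ≈ 105.35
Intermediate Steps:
S(J) = 6 (S(J) = -3*(-2) = 6)
p = 4 (p = 8 - 4 = 4)
a = 1611/734 (a = 3 + (656 + (31 - 1*96))/(-479 - 255) = 3 + (656 + (31 - 96))/(-734) = 3 + (656 - 65)*(-1/734) = 3 + 591*(-1/734) = 3 - 591/734 = 1611/734 ≈ 2.1948)
((p*2)*S(-4))*a = ((4*2)*6)*(1611/734) = (8*6)*(1611/734) = 48*(1611/734) = 38664/367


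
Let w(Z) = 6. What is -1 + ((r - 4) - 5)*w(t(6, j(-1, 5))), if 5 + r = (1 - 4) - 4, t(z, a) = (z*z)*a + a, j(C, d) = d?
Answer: -127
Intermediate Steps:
t(z, a) = a + a*z**2 (t(z, a) = z**2*a + a = a*z**2 + a = a + a*z**2)
r = -12 (r = -5 + ((1 - 4) - 4) = -5 + (-3 - 4) = -5 - 7 = -12)
-1 + ((r - 4) - 5)*w(t(6, j(-1, 5))) = -1 + ((-12 - 4) - 5)*6 = -1 + (-16 - 5)*6 = -1 - 21*6 = -1 - 126 = -127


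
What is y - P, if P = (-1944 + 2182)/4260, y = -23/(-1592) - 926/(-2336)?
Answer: 87872471/247540080 ≈ 0.35498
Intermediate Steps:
y = 95495/232432 (y = -23*(-1/1592) - 926*(-1/2336) = 23/1592 + 463/1168 = 95495/232432 ≈ 0.41085)
P = 119/2130 (P = 238*(1/4260) = 119/2130 ≈ 0.055869)
y - P = 95495/232432 - 1*119/2130 = 95495/232432 - 119/2130 = 87872471/247540080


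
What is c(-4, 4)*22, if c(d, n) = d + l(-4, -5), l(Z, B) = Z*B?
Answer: 352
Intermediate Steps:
l(Z, B) = B*Z
c(d, n) = 20 + d (c(d, n) = d - 5*(-4) = d + 20 = 20 + d)
c(-4, 4)*22 = (20 - 4)*22 = 16*22 = 352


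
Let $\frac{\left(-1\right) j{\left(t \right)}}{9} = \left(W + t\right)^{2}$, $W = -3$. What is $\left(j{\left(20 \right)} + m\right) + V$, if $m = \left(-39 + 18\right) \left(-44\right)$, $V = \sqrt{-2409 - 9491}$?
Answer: $-1677 + 10 i \sqrt{119} \approx -1677.0 + 109.09 i$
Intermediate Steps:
$j{\left(t \right)} = - 9 \left(-3 + t\right)^{2}$
$V = 10 i \sqrt{119}$ ($V = \sqrt{-11900} = 10 i \sqrt{119} \approx 109.09 i$)
$m = 924$ ($m = \left(-21\right) \left(-44\right) = 924$)
$\left(j{\left(20 \right)} + m\right) + V = \left(- 9 \left(-3 + 20\right)^{2} + 924\right) + 10 i \sqrt{119} = \left(- 9 \cdot 17^{2} + 924\right) + 10 i \sqrt{119} = \left(\left(-9\right) 289 + 924\right) + 10 i \sqrt{119} = \left(-2601 + 924\right) + 10 i \sqrt{119} = -1677 + 10 i \sqrt{119}$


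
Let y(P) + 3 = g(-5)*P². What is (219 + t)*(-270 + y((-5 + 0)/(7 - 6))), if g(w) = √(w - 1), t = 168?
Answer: -105651 + 9675*I*√6 ≈ -1.0565e+5 + 23699.0*I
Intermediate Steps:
g(w) = √(-1 + w)
y(P) = -3 + I*√6*P² (y(P) = -3 + √(-1 - 5)*P² = -3 + √(-6)*P² = -3 + (I*√6)*P² = -3 + I*√6*P²)
(219 + t)*(-270 + y((-5 + 0)/(7 - 6))) = (219 + 168)*(-270 + (-3 + I*√6*((-5 + 0)/(7 - 6))²)) = 387*(-270 + (-3 + I*√6*(-5/1)²)) = 387*(-270 + (-3 + I*√6*(-5*1)²)) = 387*(-270 + (-3 + I*√6*(-5)²)) = 387*(-270 + (-3 + I*√6*25)) = 387*(-270 + (-3 + 25*I*√6)) = 387*(-273 + 25*I*√6) = -105651 + 9675*I*√6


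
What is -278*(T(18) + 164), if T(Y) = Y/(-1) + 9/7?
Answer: -286618/7 ≈ -40945.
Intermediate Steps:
T(Y) = 9/7 - Y (T(Y) = Y*(-1) + 9*(⅐) = -Y + 9/7 = 9/7 - Y)
-278*(T(18) + 164) = -278*((9/7 - 1*18) + 164) = -278*((9/7 - 18) + 164) = -278*(-117/7 + 164) = -278*1031/7 = -286618/7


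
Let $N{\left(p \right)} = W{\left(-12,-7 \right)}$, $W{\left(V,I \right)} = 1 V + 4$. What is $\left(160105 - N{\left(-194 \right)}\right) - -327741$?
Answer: $487854$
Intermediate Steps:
$W{\left(V,I \right)} = 4 + V$ ($W{\left(V,I \right)} = V + 4 = 4 + V$)
$N{\left(p \right)} = -8$ ($N{\left(p \right)} = 4 - 12 = -8$)
$\left(160105 - N{\left(-194 \right)}\right) - -327741 = \left(160105 - -8\right) - -327741 = \left(160105 + 8\right) + 327741 = 160113 + 327741 = 487854$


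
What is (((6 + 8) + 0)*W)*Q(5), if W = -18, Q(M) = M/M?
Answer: -252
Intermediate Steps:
Q(M) = 1
(((6 + 8) + 0)*W)*Q(5) = (((6 + 8) + 0)*(-18))*1 = ((14 + 0)*(-18))*1 = (14*(-18))*1 = -252*1 = -252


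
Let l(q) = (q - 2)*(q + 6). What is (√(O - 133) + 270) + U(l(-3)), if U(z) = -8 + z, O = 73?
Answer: 247 + 2*I*√15 ≈ 247.0 + 7.746*I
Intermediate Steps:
l(q) = (-2 + q)*(6 + q)
(√(O - 133) + 270) + U(l(-3)) = (√(73 - 133) + 270) + (-8 + (-12 + (-3)² + 4*(-3))) = (√(-60) + 270) + (-8 + (-12 + 9 - 12)) = (2*I*√15 + 270) + (-8 - 15) = (270 + 2*I*√15) - 23 = 247 + 2*I*√15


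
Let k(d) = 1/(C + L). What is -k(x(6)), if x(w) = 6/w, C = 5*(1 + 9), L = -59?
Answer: ⅑ ≈ 0.11111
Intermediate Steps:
C = 50 (C = 5*10 = 50)
k(d) = -⅑ (k(d) = 1/(50 - 59) = 1/(-9) = -⅑)
-k(x(6)) = -1*(-⅑) = ⅑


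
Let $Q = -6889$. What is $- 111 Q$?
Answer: $764679$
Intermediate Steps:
$- 111 Q = \left(-111\right) \left(-6889\right) = 764679$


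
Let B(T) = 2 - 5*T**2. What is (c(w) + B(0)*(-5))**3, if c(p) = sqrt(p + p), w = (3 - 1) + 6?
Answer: -216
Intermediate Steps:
w = 8 (w = 2 + 6 = 8)
c(p) = sqrt(2)*sqrt(p) (c(p) = sqrt(2*p) = sqrt(2)*sqrt(p))
(c(w) + B(0)*(-5))**3 = (sqrt(2)*sqrt(8) + (2 - 5*0**2)*(-5))**3 = (sqrt(2)*(2*sqrt(2)) + (2 - 5*0)*(-5))**3 = (4 + (2 + 0)*(-5))**3 = (4 + 2*(-5))**3 = (4 - 10)**3 = (-6)**3 = -216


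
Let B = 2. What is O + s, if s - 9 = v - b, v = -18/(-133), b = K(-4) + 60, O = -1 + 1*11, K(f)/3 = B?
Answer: -6233/133 ≈ -46.865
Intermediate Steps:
K(f) = 6 (K(f) = 3*2 = 6)
O = 10 (O = -1 + 11 = 10)
b = 66 (b = 6 + 60 = 66)
v = 18/133 (v = -18*(-1/133) = 18/133 ≈ 0.13534)
s = -7563/133 (s = 9 + (18/133 - 1*66) = 9 + (18/133 - 66) = 9 - 8760/133 = -7563/133 ≈ -56.865)
O + s = 10 - 7563/133 = -6233/133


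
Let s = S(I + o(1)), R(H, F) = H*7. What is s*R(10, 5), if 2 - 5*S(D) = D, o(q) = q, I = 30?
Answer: -406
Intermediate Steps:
S(D) = 2/5 - D/5
R(H, F) = 7*H
s = -29/5 (s = 2/5 - (30 + 1)/5 = 2/5 - 1/5*31 = 2/5 - 31/5 = -29/5 ≈ -5.8000)
s*R(10, 5) = -203*10/5 = -29/5*70 = -406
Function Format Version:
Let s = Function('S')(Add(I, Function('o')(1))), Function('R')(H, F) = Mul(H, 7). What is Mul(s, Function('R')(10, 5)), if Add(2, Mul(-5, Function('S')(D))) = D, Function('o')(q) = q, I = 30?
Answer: -406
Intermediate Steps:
Function('S')(D) = Add(Rational(2, 5), Mul(Rational(-1, 5), D))
Function('R')(H, F) = Mul(7, H)
s = Rational(-29, 5) (s = Add(Rational(2, 5), Mul(Rational(-1, 5), Add(30, 1))) = Add(Rational(2, 5), Mul(Rational(-1, 5), 31)) = Add(Rational(2, 5), Rational(-31, 5)) = Rational(-29, 5) ≈ -5.8000)
Mul(s, Function('R')(10, 5)) = Mul(Rational(-29, 5), Mul(7, 10)) = Mul(Rational(-29, 5), 70) = -406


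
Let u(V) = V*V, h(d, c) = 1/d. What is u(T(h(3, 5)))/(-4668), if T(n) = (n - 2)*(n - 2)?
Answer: -625/378108 ≈ -0.0016530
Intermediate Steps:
T(n) = (-2 + n)² (T(n) = (-2 + n)*(-2 + n) = (-2 + n)²)
u(V) = V²
u(T(h(3, 5)))/(-4668) = ((-2 + 1/3)²)²/(-4668) = ((-2 + ⅓)²)²*(-1/4668) = ((-5/3)²)²*(-1/4668) = (25/9)²*(-1/4668) = (625/81)*(-1/4668) = -625/378108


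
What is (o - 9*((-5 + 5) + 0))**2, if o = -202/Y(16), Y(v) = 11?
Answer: 40804/121 ≈ 337.22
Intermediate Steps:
o = -202/11 ≈ -18.364
(o - 9*((-5 + 5) + 0))**2 = (-202/11 - 9*((-5 + 5) + 0))**2 = (-202/11 - 9*(0 + 0))**2 = (-202/11 - 9*0)**2 = (-202/11 + 0)**2 = (-202/11)**2 = 40804/121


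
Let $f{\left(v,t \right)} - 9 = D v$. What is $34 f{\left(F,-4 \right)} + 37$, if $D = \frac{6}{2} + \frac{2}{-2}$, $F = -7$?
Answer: $-133$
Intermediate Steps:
$D = 2$ ($D = 6 \cdot \frac{1}{2} + 2 \left(- \frac{1}{2}\right) = 3 - 1 = 2$)
$f{\left(v,t \right)} = 9 + 2 v$
$34 f{\left(F,-4 \right)} + 37 = 34 \left(9 + 2 \left(-7\right)\right) + 37 = 34 \left(9 - 14\right) + 37 = 34 \left(-5\right) + 37 = -170 + 37 = -133$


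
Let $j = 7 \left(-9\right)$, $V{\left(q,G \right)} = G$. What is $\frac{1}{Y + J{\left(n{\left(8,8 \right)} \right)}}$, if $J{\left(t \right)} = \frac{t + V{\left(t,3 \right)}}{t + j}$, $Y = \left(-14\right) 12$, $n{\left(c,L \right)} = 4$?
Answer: $- \frac{59}{9919} \approx -0.0059482$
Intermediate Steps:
$Y = -168$
$j = -63$
$J{\left(t \right)} = \frac{3 + t}{-63 + t}$ ($J{\left(t \right)} = \frac{t + 3}{t - 63} = \frac{3 + t}{-63 + t}$)
$\frac{1}{Y + J{\left(n{\left(8,8 \right)} \right)}} = \frac{1}{-168 + \frac{3 + 4}{-63 + 4}} = \frac{1}{-168 + \frac{1}{-59} \cdot 7} = \frac{1}{-168 - \frac{7}{59}} = \frac{1}{- \frac{9919}{59}} = - \frac{59}{9919}$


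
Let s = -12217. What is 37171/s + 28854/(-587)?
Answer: -374328695/7171379 ≈ -52.198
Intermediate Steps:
37171/s + 28854/(-587) = 37171/(-12217) + 28854/(-587) = 37171*(-1/12217) + 28854*(-1/587) = -37171/12217 - 28854/587 = -374328695/7171379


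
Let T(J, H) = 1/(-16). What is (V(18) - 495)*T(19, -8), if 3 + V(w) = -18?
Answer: 129/4 ≈ 32.250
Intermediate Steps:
V(w) = -21 (V(w) = -3 - 18 = -21)
T(J, H) = -1/16
(V(18) - 495)*T(19, -8) = (-21 - 495)*(-1/16) = -516*(-1/16) = 129/4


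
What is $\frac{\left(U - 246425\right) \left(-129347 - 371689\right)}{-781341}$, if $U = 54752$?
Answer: $- \frac{32011691076}{260447} \approx -1.2291 \cdot 10^{5}$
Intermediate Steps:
$\frac{\left(U - 246425\right) \left(-129347 - 371689\right)}{-781341} = \frac{\left(54752 - 246425\right) \left(-129347 - 371689\right)}{-781341} = \left(-191673\right) \left(-501036\right) \left(- \frac{1}{781341}\right) = 96035073228 \left(- \frac{1}{781341}\right) = - \frac{32011691076}{260447}$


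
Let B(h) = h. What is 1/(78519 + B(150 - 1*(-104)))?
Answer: 1/78773 ≈ 1.2695e-5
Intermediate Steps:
1/(78519 + B(150 - 1*(-104))) = 1/(78519 + (150 - 1*(-104))) = 1/(78519 + (150 + 104)) = 1/(78519 + 254) = 1/78773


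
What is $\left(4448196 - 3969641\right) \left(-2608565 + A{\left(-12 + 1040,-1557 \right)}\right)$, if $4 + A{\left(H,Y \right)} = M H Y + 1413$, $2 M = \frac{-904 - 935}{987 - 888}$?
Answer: $5866598871210$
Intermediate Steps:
$M = - \frac{613}{66}$ ($M = \frac{\left(-904 - 935\right) \frac{1}{987 - 888}}{2} = \frac{\left(-1839\right) \frac{1}{99}}{2} = \frac{1}{2} \left(- \frac{613}{33}\right) = - \frac{613}{66} \approx -9.2879$)
$A{\left(H,Y \right)} = 1409 - \frac{613 H Y}{66}$ ($A{\left(H,Y \right)} = -4 + \left(- \frac{613 H}{66} Y + 1413\right) = -4 - \left(-1413 + \frac{613 H Y}{66}\right) = 1409 - \frac{613 H Y}{66}$)
$\left(4448196 - 3969641\right) \left(-2608565 + A{\left(-12 + 1040,-1557 \right)}\right) = \left(4448196 - 3969641\right) \left(-2608565 - \left(-1409 + \frac{613}{66} \left(-12 + 1040\right) \left(-1557\right)\right)\right) = 478555 \left(-2608565 - \left(-1409 + \frac{315082}{33} \left(-1557\right)\right)\right) = 478555 \left(-2608565 + \left(1409 + \frac{163527558}{11}\right)\right) = 478555 \left(-2608565 + \frac{163543057}{11}\right) = 478555 \cdot \frac{134848842}{11} = 5866598871210$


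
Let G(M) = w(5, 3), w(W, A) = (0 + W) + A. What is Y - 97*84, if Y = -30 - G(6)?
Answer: -8186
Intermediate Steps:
w(W, A) = A + W (w(W, A) = W + A = A + W)
G(M) = 8 (G(M) = 3 + 5 = 8)
Y = -38 (Y = -30 - 1*8 = -30 - 8 = -38)
Y - 97*84 = -38 - 97*84 = -38 - 8148 = -8186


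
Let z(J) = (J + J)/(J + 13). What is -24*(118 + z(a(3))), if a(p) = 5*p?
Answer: -20004/7 ≈ -2857.7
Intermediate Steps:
z(J) = 2*J/(13 + J) (z(J) = (2*J)/(13 + J) = 2*J/(13 + J))
-24*(118 + z(a(3))) = -24*(118 + 2*(5*3)/(13 + 5*3)) = -24*(118 + 2*15/(13 + 15)) = -24*(118 + 2*15/28) = -24*(118 + 2*15*(1/28)) = -24*(118 + 15/14) = -24*1667/14 = -20004/7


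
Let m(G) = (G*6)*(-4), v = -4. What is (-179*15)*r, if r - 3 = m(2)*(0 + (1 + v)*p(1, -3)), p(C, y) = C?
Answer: -394695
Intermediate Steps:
m(G) = -24*G (m(G) = (6*G)*(-4) = -24*G)
r = 147 (r = 3 + (-24*2)*(0 + (1 - 4)*1) = 3 - 48*(0 - 3*1) = 3 - 48*(0 - 3) = 3 - 48*(-3) = 3 + 144 = 147)
(-179*15)*r = -179*15*147 = -2685*147 = -394695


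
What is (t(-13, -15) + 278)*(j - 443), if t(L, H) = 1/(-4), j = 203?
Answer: -66660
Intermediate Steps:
t(L, H) = -1/4
(t(-13, -15) + 278)*(j - 443) = (-1/4 + 278)*(203 - 443) = (1111/4)*(-240) = -66660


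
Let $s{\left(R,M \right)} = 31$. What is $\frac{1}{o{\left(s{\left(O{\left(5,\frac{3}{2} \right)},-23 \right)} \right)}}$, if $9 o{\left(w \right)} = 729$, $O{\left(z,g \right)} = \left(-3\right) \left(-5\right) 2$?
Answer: $\frac{1}{81} \approx 0.012346$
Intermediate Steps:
$O{\left(z,g \right)} = 30$ ($O{\left(z,g \right)} = 15 \cdot 2 = 30$)
$o{\left(w \right)} = 81$ ($o{\left(w \right)} = \frac{1}{9} \cdot 729 = 81$)
$\frac{1}{o{\left(s{\left(O{\left(5,\frac{3}{2} \right)},-23 \right)} \right)}} = \frac{1}{81}$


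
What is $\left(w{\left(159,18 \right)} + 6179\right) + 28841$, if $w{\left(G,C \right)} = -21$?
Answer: $34999$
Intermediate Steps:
$\left(w{\left(159,18 \right)} + 6179\right) + 28841 = \left(-21 + 6179\right) + 28841 = 6158 + 28841 = 34999$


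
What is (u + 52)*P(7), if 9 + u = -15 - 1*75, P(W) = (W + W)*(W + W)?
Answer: -9212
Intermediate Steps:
P(W) = 4*W**2 (P(W) = (2*W)*(2*W) = 4*W**2)
u = -99 (u = -9 + (-15 - 1*75) = -9 + (-15 - 75) = -9 - 90 = -99)
(u + 52)*P(7) = (-99 + 52)*(4*7**2) = -188*49 = -47*196 = -9212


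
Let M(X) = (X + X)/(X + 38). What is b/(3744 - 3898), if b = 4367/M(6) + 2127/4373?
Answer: -105036091/1010163 ≈ -103.98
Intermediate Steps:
M(X) = 2*X/(38 + X) (M(X) = (2*X)/(38 + X) = 2*X/(38 + X))
b = 210072182/13119 (b = 4367/((2*6/(38 + 6))) + 2127/4373 = 4367/((2*6/44)) + 2127*(1/4373) = 4367/((2*6*(1/44))) + 2127/4373 = 4367/(3/11) + 2127/4373 = 4367*(11/3) + 2127/4373 = 48037/3 + 2127/4373 = 210072182/13119 ≈ 16013.)
b/(3744 - 3898) = 210072182/(13119*(3744 - 3898)) = (210072182/13119)/(-154) = (210072182/13119)*(-1/154) = -105036091/1010163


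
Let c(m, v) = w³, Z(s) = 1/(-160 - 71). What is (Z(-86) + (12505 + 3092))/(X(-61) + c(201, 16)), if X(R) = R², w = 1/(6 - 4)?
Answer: 28823248/6876639 ≈ 4.1915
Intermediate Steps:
w = ½ (w = 1/2 = ½ ≈ 0.50000)
Z(s) = -1/231 (Z(s) = 1/(-231) = -1/231)
c(m, v) = ⅛ (c(m, v) = (½)³ = ⅛)
(Z(-86) + (12505 + 3092))/(X(-61) + c(201, 16)) = (-1/231 + (12505 + 3092))/((-61)² + ⅛) = (-1/231 + 15597)/(3721 + ⅛) = 3602906/(231*(29769/8)) = (3602906/231)*(8/29769) = 28823248/6876639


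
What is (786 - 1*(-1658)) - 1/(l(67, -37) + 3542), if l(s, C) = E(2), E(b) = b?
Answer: 8661535/3544 ≈ 2444.0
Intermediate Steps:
l(s, C) = 2
(786 - 1*(-1658)) - 1/(l(67, -37) + 3542) = (786 - 1*(-1658)) - 1/(2 + 3542) = (786 + 1658) - 1/3544 = 2444 - 1*1/3544 = 2444 - 1/3544 = 8661535/3544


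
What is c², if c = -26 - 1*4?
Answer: 900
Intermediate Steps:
c = -30 (c = -26 - 4 = -30)
c² = (-30)² = 900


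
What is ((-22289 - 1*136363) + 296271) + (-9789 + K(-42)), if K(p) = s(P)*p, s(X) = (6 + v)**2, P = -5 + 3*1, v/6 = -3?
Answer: 121782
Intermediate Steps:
v = -18 (v = 6*(-3) = -18)
P = -2 (P = -5 + 3 = -2)
s(X) = 144 (s(X) = (6 - 18)**2 = (-12)**2 = 144)
K(p) = 144*p
((-22289 - 1*136363) + 296271) + (-9789 + K(-42)) = ((-22289 - 1*136363) + 296271) + (-9789 + 144*(-42)) = ((-22289 - 136363) + 296271) + (-9789 - 6048) = (-158652 + 296271) - 15837 = 137619 - 15837 = 121782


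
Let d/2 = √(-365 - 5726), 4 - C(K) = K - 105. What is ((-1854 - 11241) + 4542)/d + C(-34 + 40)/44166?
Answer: 103/44166 + 8553*I*√6091/12182 ≈ 0.0023321 + 54.795*I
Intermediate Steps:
C(K) = 109 - K (C(K) = 4 - (K - 105) = 4 - (-105 + K) = 4 + (105 - K) = 109 - K)
d = 2*I*√6091 (d = 2*√(-365 - 5726) = 2*√(-6091) = 2*(I*√6091) = 2*I*√6091 ≈ 156.09*I)
((-1854 - 11241) + 4542)/d + C(-34 + 40)/44166 = ((-1854 - 11241) + 4542)/((2*I*√6091)) + (109 - (-34 + 40))/44166 = (-13095 + 4542)*(-I*√6091/12182) + (109 - 1*6)*(1/44166) = -(-8553)*I*√6091/12182 + (109 - 6)*(1/44166) = 8553*I*√6091/12182 + 103*(1/44166) = 8553*I*√6091/12182 + 103/44166 = 103/44166 + 8553*I*√6091/12182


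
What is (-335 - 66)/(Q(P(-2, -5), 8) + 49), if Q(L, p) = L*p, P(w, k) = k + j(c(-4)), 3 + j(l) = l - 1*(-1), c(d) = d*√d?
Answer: 2807/4145 - 25664*I/4145 ≈ 0.6772 - 6.1916*I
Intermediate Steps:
c(d) = d^(3/2)
j(l) = -2 + l (j(l) = -3 + (l - 1*(-1)) = -3 + (l + 1) = -3 + (1 + l) = -2 + l)
P(w, k) = -2 + k - 8*I (P(w, k) = k + (-2 + (-4)^(3/2)) = k + (-2 - 8*I) = -2 + k - 8*I)
(-335 - 66)/(Q(P(-2, -5), 8) + 49) = (-335 - 66)/((-2 - 5 - 8*I)*8 + 49) = -401/((-7 - 8*I)*8 + 49) = -401/((-56 - 64*I) + 49) = -401*(-7 + 64*I)/4145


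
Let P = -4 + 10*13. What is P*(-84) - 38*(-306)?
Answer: 1044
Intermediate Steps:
P = 126 (P = -4 + 130 = 126)
P*(-84) - 38*(-306) = 126*(-84) - 38*(-306) = -10584 - 1*(-11628) = -10584 + 11628 = 1044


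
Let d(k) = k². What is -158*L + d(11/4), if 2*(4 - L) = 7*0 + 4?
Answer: -4935/16 ≈ -308.44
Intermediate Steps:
L = 2 (L = 4 - (7*0 + 4)/2 = 4 - (0 + 4)/2 = 4 - ½*4 = 4 - 2 = 2)
-158*L + d(11/4) = -158*2 + (11/4)² = -316 + (11*(¼))² = -316 + (11/4)² = -316 + 121/16 = -4935/16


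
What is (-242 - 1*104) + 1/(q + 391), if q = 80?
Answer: -162965/471 ≈ -346.00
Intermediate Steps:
(-242 - 1*104) + 1/(q + 391) = (-242 - 1*104) + 1/(80 + 391) = (-242 - 104) + 1/471 = -346 + 1/471 = -162965/471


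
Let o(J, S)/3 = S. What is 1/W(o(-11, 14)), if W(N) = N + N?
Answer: 1/84 ≈ 0.011905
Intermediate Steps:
o(J, S) = 3*S
W(N) = 2*N
1/W(o(-11, 14)) = 1/(2*(3*14)) = 1/(2*42) = 1/84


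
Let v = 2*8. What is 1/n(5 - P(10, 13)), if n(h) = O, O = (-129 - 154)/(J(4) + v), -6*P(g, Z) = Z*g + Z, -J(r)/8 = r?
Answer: 16/283 ≈ 0.056537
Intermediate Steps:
J(r) = -8*r
P(g, Z) = -Z/6 - Z*g/6 (P(g, Z) = -(Z*g + Z)/6 = -(Z + Z*g)/6 = -Z/6 - Z*g/6)
v = 16
O = 283/16 (O = (-129 - 154)/(-8*4 + 16) = -283/(-32 + 16) = -283/(-16) = -283*(-1/16) = 283/16 ≈ 17.688)
n(h) = 283/16
1/n(5 - P(10, 13)) = 1/(283/16) = 16/283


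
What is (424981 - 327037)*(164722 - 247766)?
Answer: -8133661536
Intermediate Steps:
(424981 - 327037)*(164722 - 247766) = 97944*(-83044) = -8133661536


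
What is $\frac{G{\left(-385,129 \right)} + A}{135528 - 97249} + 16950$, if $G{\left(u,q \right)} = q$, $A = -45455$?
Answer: $\frac{648783724}{38279} \approx 16949.0$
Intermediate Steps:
$\frac{G{\left(-385,129 \right)} + A}{135528 - 97249} + 16950 = \frac{129 - 45455}{135528 - 97249} + 16950 = - \frac{45326}{38279} + 16950 = \frac{648783724}{38279}$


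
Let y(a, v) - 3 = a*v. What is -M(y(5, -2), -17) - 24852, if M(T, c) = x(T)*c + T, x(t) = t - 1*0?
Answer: -24964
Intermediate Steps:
x(t) = t (x(t) = t + 0 = t)
y(a, v) = 3 + a*v
M(T, c) = T + T*c (M(T, c) = T*c + T = T + T*c)
-M(y(5, -2), -17) - 24852 = -(3 + 5*(-2))*(1 - 17) - 24852 = -(3 - 10)*(-16) - 24852 = -(-7)*(-16) - 24852 = -1*112 - 24852 = -112 - 24852 = -24964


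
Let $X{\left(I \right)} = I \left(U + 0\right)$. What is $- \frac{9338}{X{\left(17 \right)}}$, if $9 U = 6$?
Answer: $- \frac{14007}{17} \approx -823.94$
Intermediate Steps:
$U = \frac{2}{3}$ ($U = \frac{1}{9} \cdot 6 = \frac{2}{3} \approx 0.66667$)
$X{\left(I \right)} = \frac{2 I}{3}$ ($X{\left(I \right)} = I \left(\frac{2}{3} + 0\right) = I \frac{2}{3} = \frac{2 I}{3}$)
$- \frac{9338}{X{\left(17 \right)}} = - \frac{9338}{\frac{2}{3} \cdot 17} = - \frac{9338}{\frac{34}{3}} = \left(-9338\right) \frac{3}{34} = - \frac{14007}{17}$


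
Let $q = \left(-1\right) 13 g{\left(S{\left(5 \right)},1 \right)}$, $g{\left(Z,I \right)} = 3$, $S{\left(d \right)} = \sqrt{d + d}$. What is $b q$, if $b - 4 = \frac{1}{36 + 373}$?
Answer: $- \frac{63843}{409} \approx -156.1$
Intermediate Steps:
$S{\left(d \right)} = \sqrt{2} \sqrt{d}$ ($S{\left(d \right)} = \sqrt{2 d} = \sqrt{2} \sqrt{d}$)
$b = \frac{1637}{409}$ ($b = 4 + \frac{1}{36 + 373} = 4 + \frac{1}{409} = \frac{1637}{409} \approx 4.0024$)
$q = -39$ ($q = \left(-1\right) 13 \cdot 3 = \left(-13\right) 3 = -39$)
$b q = \frac{1637}{409} \left(-39\right) = - \frac{63843}{409}$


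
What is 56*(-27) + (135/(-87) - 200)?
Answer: -49693/29 ≈ -1713.6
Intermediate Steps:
56*(-27) + (135/(-87) - 200) = -1512 + (135*(-1/87) - 200) = -1512 + (-45/29 - 200) = -1512 - 5845/29 = -49693/29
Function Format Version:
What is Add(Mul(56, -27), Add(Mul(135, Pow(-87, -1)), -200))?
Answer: Rational(-49693, 29) ≈ -1713.6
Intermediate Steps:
Add(Mul(56, -27), Add(Mul(135, Pow(-87, -1)), -200)) = Add(-1512, Add(Mul(135, Rational(-1, 87)), -200)) = Add(-1512, Add(Rational(-45, 29), -200)) = Add(-1512, Rational(-5845, 29)) = Rational(-49693, 29)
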